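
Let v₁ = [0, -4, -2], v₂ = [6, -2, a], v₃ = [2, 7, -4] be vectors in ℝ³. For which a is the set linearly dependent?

Dependence holds iff the 3×3 matrix [v₁ v₂ v₃] is singular.
Expanding, det = -8*a - 188.
Solving -8*a - 188 = 0 yields a = -47/2.

a = -47/2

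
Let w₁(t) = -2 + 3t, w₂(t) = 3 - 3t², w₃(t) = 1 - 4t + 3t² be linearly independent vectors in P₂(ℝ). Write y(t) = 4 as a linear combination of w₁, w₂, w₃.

y = 4w₁ + 3w₂ + 3w₃

Work in coordinates with respect to the standard basis {1, t, t²}.
Write y = c₁w₁ + … + c₃w₃ and equate components.
Row-reducing the augmented matrix gives the unique coefficients (c₁, c₂, c₃) = (4, 3, 3).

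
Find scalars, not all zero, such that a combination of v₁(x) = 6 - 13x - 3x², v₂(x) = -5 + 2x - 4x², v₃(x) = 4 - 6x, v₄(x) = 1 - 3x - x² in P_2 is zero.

v₁ - v₂ - 3v₃ + v₄ = 0

Pass to coordinate vectors relative to the basis {1, x, x²}.
Row-reduce the matrix with v₁, v₂, v₃, v₄ as columns; the null space gives the coefficients.
One solution (up to scaling) is (1, -1, -3, 1).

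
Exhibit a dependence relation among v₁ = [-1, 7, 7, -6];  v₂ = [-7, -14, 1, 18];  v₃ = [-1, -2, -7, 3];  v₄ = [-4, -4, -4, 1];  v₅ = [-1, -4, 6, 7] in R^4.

Set up α₁v₁ + … + α₅v₅ = 0 and solve the homogeneous system.
One solution (up to scaling) is (0, 1, -1, -1, -2).

v₂ - v₃ - v₄ - 2v₅ = 0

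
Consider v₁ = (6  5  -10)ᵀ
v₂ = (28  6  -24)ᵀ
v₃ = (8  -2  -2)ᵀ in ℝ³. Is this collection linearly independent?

Form the 3×3 matrix with these as columns; its determinant is 0.
A zero determinant means the columns are linearly dependent.
Indeed 2v₁ - v₂ + 2v₃ = 0.

linearly dependent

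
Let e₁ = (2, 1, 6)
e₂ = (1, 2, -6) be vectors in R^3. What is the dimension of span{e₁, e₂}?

Row-reduce the 2×3 matrix with these as rows.
Reduction leaves 2 leading entries, giving rank 2.

dim = 2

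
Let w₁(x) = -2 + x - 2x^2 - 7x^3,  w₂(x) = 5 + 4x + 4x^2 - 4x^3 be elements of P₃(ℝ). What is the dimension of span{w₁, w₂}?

Represent each element by its coordinate vector in ℝ⁴.
Apply Gaussian elimination to the matrix whose rows are w₁, w₂.
There are 2 pivot columns, so rank = 2.

2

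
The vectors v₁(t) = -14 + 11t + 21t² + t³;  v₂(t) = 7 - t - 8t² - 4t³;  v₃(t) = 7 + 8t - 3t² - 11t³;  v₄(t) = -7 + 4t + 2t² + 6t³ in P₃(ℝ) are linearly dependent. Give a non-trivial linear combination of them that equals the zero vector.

v₁ + 3v₂ - v₃ = 0

Pass to coordinate vectors relative to the basis {1, t, …, t³}.
Row-reduce the matrix with v₁, v₂, v₃, v₄ as columns; the null space gives the coefficients.
One solution (up to scaling) is (1, 3, -1, 0).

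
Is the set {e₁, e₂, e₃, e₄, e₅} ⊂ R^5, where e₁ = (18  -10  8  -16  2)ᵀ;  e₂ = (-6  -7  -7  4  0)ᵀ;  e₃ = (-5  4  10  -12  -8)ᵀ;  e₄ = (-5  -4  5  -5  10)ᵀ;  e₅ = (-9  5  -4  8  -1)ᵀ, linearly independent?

linearly dependent

Place the vectors as rows of a 5×5 matrix and reduce to echelon form.
The reduction yields 4 nonzero rows, so the rank is 4.
Since rank 4 < 5, the set is linearly dependent.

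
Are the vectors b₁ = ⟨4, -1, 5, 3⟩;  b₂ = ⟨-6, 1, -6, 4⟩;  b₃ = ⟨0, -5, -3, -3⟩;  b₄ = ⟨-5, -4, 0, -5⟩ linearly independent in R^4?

linearly independent

The matrix [b₁|b₂|b₃|b₄] has determinant -1586.
A nonzero determinant means the columns are linearly independent.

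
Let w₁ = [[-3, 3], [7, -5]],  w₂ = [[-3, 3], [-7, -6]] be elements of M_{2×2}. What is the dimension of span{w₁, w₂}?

Use coordinates relative to {E₁₁, E₁₂, E₂₁, E₂₂}.
Put the 4×2 matrix [w₁|w₂] into echelon form.
There are 2 pivot columns, so rank = 2.

dim = 2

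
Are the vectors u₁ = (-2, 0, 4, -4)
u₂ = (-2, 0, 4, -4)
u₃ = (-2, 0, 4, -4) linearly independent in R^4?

linearly dependent

Two of the vectors are equal, giving an immediate dependence.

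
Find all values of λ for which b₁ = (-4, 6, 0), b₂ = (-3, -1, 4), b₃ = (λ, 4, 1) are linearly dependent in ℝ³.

λ = -43/12

The vectors are dependent exactly when the determinant of the matrix with rows b₁, b₂, b₃ vanishes.
Expanding, det = 24*λ + 86.
Setting this to zero gives λ = -43/12.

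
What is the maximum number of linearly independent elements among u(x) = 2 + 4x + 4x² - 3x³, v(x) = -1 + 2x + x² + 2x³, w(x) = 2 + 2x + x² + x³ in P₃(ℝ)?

Pass to coordinate vectors with respect to the basis {1, x, …, x³}.
Apply Gaussian elimination to the matrix whose rows are u, v, w.
There are 3 pivot columns, so rank = 3.

3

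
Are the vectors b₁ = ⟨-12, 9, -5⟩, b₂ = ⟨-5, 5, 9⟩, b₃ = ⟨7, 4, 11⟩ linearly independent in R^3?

linearly independent

Place the vectors as rows of a 3×3 matrix and reduce to echelon form.
The reduction yields 3 nonzero rows, so the rank is 3.
Since rank = 3 (the number of vectors), the set is linearly independent.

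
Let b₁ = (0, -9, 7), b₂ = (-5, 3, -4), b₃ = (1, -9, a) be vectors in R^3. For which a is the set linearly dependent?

a = 22/3

The vectors are dependent exactly when the determinant of the matrix with rows b₁, b₂, b₃ vanishes.
The determinant works out to 330 - 45*a.
Solving 330 - 45*a = 0 yields a = 22/3.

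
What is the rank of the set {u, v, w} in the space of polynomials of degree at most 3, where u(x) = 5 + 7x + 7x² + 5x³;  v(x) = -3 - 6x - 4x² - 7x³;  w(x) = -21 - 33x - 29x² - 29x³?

2

Use coordinates relative to {1, x, …, x³}.
Apply Gaussian elimination to the matrix whose rows are u, v, w.
Reduction leaves 2 leading entries, giving rank 2.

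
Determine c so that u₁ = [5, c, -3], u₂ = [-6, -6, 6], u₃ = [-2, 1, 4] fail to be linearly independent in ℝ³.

c = 8

Dependence holds iff the 3×3 matrix [u₁ u₂ u₃] is singular.
Expanding, det = 12*c - 96.
Solving 12*c - 96 = 0 yields c = 8.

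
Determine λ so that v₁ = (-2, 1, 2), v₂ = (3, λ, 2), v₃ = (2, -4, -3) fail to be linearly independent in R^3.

λ = 27/2

Place the vectors as rows of a 3×3 matrix; dependence ⇔ determinant zero.
Expanding, det = 2*λ - 27.
Setting this to zero gives λ = 27/2.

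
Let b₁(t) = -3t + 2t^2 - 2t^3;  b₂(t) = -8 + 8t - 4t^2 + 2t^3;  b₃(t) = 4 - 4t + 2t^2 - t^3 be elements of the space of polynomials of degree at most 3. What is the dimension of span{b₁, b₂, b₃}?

Use coordinates relative to {1, t, …, t^3}.
Put the 4×3 matrix [b₁|b₂|b₃] into echelon form.
Reduction leaves 2 leading entries, giving rank 2.

dim = 2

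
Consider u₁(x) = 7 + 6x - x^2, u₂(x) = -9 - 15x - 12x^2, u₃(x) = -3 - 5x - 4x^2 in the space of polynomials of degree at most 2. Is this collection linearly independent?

linearly dependent

Write each element as a coordinate vector in ℝ³ using {1, x, x^2}.
The matrix [u₁|u₂|u₃] has determinant 0.
A zero determinant means the columns are linearly dependent.
Indeed u₂ - 3u₃ = 0.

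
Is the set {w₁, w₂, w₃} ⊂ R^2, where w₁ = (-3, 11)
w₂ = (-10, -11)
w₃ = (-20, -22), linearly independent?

There are 3 vectors in a 2-dimensional space, so they cannot be linearly independent.

linearly dependent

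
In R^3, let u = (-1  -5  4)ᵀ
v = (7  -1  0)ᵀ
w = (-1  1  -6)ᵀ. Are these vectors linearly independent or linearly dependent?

linearly independent

The matrix [u|v|w] has determinant -192.
A nonzero determinant means the columns are linearly independent.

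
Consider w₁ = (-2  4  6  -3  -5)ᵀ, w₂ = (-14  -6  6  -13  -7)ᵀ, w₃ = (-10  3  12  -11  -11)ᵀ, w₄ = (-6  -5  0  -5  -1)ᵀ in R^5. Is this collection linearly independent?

linearly dependent

Place the vectors as rows of a 4×5 matrix and reduce to echelon form.
The reduction yields 2 nonzero rows, so the rank is 2.
Since rank 2 < 4, the set is linearly dependent.
Indeed 3w₁ + w₂ - 2w₃ = 0.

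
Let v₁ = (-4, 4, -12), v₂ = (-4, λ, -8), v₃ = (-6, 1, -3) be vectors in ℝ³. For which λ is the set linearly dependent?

λ = 8/3

The vectors are dependent exactly when the determinant of the matrix with rows v₁, v₂, v₃ vanishes.
Cofactor expansion gives det = 160 - 60*λ.
Setting this to zero gives λ = 8/3.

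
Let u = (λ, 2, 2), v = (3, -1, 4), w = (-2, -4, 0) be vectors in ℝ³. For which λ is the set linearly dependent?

λ = 11/4

The vectors are dependent exactly when the determinant of the matrix with rows u, v, w vanishes.
Expanding, det = 16*λ - 44.
Setting this to zero gives λ = 11/4.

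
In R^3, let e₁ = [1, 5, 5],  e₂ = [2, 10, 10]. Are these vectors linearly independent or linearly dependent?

linearly dependent

Place the vectors as rows of a 2×3 matrix and reduce to echelon form.
The reduction yields 1 nonzero row, so the rank is 1.
Since rank 1 < 2, the set is linearly dependent.
Indeed 2e₁ - e₂ = 0.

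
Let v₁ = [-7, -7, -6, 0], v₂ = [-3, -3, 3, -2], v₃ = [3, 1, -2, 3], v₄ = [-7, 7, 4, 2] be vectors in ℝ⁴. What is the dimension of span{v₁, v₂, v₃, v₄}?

Form the matrix with v₁, v₂, v₃, v₄ as columns and reduce.
There are 4 pivot columns, so rank = 4.

dim = 4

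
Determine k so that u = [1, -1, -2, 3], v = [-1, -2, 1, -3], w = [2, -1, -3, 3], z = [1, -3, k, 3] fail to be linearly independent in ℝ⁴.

k = -8/3

Dependence holds iff the 4×4 matrix [u v w z] is singular.
The determinant works out to -9*k - 24.
Setting this to zero gives k = -8/3.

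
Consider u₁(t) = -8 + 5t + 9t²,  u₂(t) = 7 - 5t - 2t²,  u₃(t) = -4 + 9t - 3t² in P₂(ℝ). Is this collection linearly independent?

Take coordinates with respect to the standard basis {1, t, t²}.
The matrix [u₁|u₂|u₃] has determinant 268.
A nonzero determinant means the columns are linearly independent.

linearly independent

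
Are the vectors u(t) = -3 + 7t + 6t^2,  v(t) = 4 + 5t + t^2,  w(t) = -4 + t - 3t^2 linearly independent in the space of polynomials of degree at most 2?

Write each element as a coordinate vector in ℝ³ using {1, t, t^2}.
Form the 3×3 matrix with these as columns; its determinant is 248.
A nonzero determinant means the columns are linearly independent.

linearly independent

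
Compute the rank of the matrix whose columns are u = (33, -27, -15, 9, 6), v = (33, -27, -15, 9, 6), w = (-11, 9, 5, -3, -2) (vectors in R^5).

Apply Gaussian elimination to the matrix whose rows are u, v, w.
The echelon form has 1 nonzero row, so the rank is 1.

rank 1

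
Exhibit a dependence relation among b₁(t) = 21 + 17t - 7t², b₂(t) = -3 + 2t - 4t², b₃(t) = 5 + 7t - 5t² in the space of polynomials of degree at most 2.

Take coordinates with respect to {1, t, t²}.
Row-reduce the matrix with b₁, b₂, b₃ as columns; the null space gives the coefficients.
The free variable yields coefficients (1, 2, -3) (any nonzero multiple also works).

b₁ + 2b₂ - 3b₃ = 0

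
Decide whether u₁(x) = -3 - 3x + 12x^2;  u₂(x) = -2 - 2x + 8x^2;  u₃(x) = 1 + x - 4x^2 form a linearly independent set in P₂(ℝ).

Write each element as a coordinate vector in ℝ³ using {1, x, x^2}.
Row-reduce the matrix whose columns are u₁, u₂, u₃.
The reduction yields 1 nonzero row, so the rank is 1.
Since rank 1 < 3, the set is linearly dependent.

linearly dependent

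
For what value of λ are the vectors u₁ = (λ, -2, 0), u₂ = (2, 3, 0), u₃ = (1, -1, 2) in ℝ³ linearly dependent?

λ = -4/3

Dependence holds iff the 3×3 matrix [u₁ u₂ u₃] is singular.
Cofactor expansion gives det = 6*λ + 8.
Setting this to zero gives λ = -4/3.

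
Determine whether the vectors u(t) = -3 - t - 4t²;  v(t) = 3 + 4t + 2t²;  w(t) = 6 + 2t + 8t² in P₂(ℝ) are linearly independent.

linearly dependent

Write each element as a coordinate vector in ℝ³ using {1, t, t²}.
Form the 3×3 matrix with these as columns; its determinant is 0.
A zero determinant means the columns are linearly dependent.
Indeed 2u + w = 0.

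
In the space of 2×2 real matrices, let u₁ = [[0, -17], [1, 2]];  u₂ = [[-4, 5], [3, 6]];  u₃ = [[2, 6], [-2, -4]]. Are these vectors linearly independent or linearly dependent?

Take coordinates with respect to the standard basis {E₁₁, E₁₂, E₂₁, E₂₂}.
Place the vectors as rows of a 3×4 matrix and reduce to echelon form.
The reduction yields 2 nonzero rows, so the rank is 2.
Since rank 2 < 3, the set is linearly dependent.

linearly dependent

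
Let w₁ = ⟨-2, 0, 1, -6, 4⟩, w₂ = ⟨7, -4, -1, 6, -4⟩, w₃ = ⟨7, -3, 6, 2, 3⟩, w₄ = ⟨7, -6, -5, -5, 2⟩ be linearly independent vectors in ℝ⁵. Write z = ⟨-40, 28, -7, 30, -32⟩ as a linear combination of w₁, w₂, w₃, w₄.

z = -w₁ + 2w₂ - 4w₃ - 4w₄

Write z = c₁w₁ + … + c₄w₄ and equate components.
Back-substitution yields (c₁, …, c₄) = (-1, 2, -4, -4).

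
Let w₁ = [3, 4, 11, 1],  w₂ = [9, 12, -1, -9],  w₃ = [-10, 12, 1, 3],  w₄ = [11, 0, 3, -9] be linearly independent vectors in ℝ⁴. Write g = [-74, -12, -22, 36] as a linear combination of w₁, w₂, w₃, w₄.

Solve the system with w₁, w₂, w₃, w₄ as columns and g as the right-hand side.
Back-substitution yields (a₁, …, a₄) = (-3, -4, 4, 1).

g = -3w₁ - 4w₂ + 4w₃ + w₄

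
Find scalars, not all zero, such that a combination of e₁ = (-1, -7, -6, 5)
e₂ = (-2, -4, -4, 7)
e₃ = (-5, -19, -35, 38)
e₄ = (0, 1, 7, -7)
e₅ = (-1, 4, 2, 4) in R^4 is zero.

3e₂ - e₃ - 3e₄ - e₅ = 0

Row-reduce the matrix with e₁, e₂, e₃, e₄, e₅ as columns; the null space gives the coefficients.
One solution (up to scaling) is (0, 3, -1, -3, -1).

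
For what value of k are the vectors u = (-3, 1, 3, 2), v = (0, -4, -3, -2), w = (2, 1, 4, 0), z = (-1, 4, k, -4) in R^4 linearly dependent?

k = -58

The set is linearly dependent precisely when det[u; v; w; z] = 0.
The determinant works out to -6*k - 348.
This vanishes exactly when k = -58.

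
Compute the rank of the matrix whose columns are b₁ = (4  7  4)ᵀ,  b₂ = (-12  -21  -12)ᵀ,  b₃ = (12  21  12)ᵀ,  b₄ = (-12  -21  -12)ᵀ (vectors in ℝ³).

Form the matrix with b₁, b₂, b₃, b₄ as columns and reduce.
Exactly 1 pivot survives; hence the rank is 1.
(With 4 elements in a 3-dimensional space the rank is at most 3.)

1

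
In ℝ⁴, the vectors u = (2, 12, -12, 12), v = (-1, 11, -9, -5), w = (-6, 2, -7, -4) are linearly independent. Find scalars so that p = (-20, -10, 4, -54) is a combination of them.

p = -3u + 2v + 2w

Write p = α₁u + … + α₃w and equate components.
The system has the unique solution (α₁, α₂, α₃) = (-3, 2, 2).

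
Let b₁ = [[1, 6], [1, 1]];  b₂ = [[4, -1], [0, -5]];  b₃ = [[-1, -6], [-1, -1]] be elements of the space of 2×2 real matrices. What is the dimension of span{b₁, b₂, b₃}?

Pass to coordinate vectors with respect to the basis {E₁₁, E₁₂, E₂₁, E₂₂}.
Row-reduce the 3×4 matrix with these as rows.
There are 2 pivot columns, so rank = 2.

dim = 2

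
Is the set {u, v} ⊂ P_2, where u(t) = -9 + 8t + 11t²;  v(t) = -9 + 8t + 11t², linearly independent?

linearly dependent

Take coordinates with respect to the standard basis {1, t, t²}.
Two of the vectors are equal, giving an immediate dependence.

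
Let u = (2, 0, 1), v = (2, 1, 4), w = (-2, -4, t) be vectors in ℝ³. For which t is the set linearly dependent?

Place the vectors as rows of a 3×3 matrix; dependence ⇔ determinant zero.
Cofactor expansion gives det = 2*t + 26.
Solving 2*t + 26 = 0 yields t = -13.

t = -13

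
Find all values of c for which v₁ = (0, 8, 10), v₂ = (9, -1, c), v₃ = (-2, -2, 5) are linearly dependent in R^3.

The vectors are dependent exactly when the determinant of the matrix with rows v₁, v₂, v₃ vanishes.
Expanding, det = -16*c - 560.
Solving -16*c - 560 = 0 yields c = -35.

c = -35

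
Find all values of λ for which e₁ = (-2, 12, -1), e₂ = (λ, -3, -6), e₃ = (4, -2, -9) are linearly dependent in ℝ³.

λ = 3

Dependence holds iff the 3×3 matrix [e₁ e₂ e₃] is singular.
Cofactor expansion gives det = 110*λ - 330.
This vanishes exactly when λ = 3.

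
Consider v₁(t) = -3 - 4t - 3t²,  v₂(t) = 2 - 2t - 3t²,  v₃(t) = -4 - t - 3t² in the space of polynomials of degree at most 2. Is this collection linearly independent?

linearly independent

Write each element as a coordinate vector in ℝ³ using {1, t, t²}.
Row-reduce the matrix whose columns are v₁, v₂, v₃.
The reduction yields 3 nonzero rows, so the rank is 3.
Since rank = 3 (the number of vectors), the set is linearly independent.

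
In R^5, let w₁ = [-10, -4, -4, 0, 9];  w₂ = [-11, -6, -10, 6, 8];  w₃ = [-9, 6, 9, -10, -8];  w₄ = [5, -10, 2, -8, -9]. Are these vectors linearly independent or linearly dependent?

linearly independent

Place the vectors as rows of a 4×5 matrix and reduce to echelon form.
The reduction yields 4 nonzero rows, so the rank is 4.
Since rank = 4 (the number of vectors), the set is linearly independent.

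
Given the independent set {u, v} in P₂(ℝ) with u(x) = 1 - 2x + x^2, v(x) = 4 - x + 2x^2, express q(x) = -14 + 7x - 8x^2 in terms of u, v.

Identify each element with its coordinate vector in ℝ³ via {1, x, x^2}.
Write q = a₁u + a₂v and equate components.
Back-substitution yields (a₁, a₂) = (-2, -3).

q = -2u - 3v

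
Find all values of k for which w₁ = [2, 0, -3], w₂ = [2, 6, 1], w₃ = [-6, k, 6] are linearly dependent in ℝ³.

Place the vectors as rows of a 3×3 matrix; dependence ⇔ determinant zero.
Expanding, det = -8*k - 36.
Solving -8*k - 36 = 0 yields k = -9/2.

k = -9/2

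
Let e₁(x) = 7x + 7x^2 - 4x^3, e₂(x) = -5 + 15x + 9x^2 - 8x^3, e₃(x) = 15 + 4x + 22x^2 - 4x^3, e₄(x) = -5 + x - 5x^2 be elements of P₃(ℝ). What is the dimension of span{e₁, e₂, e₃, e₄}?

Pass to coordinate vectors with respect to the basis {1, x, …, x^3}.
Form the matrix with e₁, e₂, e₃, e₄ as columns and reduce.
Reduction leaves 2 leading entries, giving rank 2.

2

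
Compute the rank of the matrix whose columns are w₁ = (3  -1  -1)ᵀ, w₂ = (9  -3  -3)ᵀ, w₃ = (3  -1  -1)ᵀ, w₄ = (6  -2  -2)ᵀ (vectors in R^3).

Apply Gaussian elimination to the matrix whose rows are w₁, w₂, w₃, w₄.
Exactly 1 pivot survives; hence the rank is 1.
(With 4 elements in a 3-dimensional space the rank is at most 3.)

1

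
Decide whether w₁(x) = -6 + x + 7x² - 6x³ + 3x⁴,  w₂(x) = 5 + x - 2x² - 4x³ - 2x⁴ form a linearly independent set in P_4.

Take coordinates with respect to the standard basis {1, x, …, x⁴}.
Row-reduce the matrix whose columns are w₁, w₂.
The reduction yields 2 nonzero rows, so the rank is 2.
Since rank = 2 (the number of vectors), the set is linearly independent.

linearly independent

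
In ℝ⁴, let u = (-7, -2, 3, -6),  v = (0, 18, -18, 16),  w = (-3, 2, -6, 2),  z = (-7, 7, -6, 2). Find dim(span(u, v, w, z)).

3

Row-reduce the 4×4 matrix with these as rows.
Reduction leaves 3 leading entries, giving rank 3.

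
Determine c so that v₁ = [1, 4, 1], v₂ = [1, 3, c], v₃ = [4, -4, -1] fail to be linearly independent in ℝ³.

c = 3/4

Dependence holds iff the 3×3 matrix [v₁ v₂ v₃] is singular.
Cofactor expansion gives det = 20*c - 15.
Setting this to zero gives c = 3/4.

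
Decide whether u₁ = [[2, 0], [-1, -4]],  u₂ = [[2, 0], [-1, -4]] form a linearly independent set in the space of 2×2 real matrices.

Write each element as a coordinate vector in ℝ⁴ using {E₁₁, E₁₂, E₂₁, E₂₂}.
Two of the vectors are equal, giving an immediate dependence.

linearly dependent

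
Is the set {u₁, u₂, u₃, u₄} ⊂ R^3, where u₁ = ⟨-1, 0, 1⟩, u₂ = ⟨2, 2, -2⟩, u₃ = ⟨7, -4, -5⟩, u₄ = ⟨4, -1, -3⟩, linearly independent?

linearly dependent

There are 4 vectors in a 3-dimensional space, so they cannot be linearly independent.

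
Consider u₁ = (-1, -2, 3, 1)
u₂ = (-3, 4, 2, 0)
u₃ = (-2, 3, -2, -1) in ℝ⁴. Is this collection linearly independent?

Place the vectors as rows of a 3×4 matrix and reduce to echelon form.
The reduction yields 3 nonzero rows, so the rank is 3.
Since rank = 3 (the number of vectors), the set is linearly independent.

linearly independent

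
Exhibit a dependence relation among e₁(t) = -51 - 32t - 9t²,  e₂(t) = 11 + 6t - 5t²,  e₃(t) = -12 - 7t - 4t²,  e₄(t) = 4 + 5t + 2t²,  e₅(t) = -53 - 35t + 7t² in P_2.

e₁ + e₂ - 3e₃ + e₄ = 0

Pass to coordinate vectors relative to the basis {1, t, t²}.
Write the vectors as columns of a matrix and find a nonzero vector in its null space.
One solution (up to scaling) is (1, 1, -3, 1, 0).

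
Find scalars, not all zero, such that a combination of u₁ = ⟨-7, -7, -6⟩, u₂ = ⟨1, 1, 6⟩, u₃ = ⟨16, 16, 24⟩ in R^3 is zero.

Row-reduce the matrix with u₁, u₂, u₃ as columns; the null space gives the coefficients.
One solution (up to scaling) is (2, -2, 1).

2u₁ - 2u₂ + u₃ = 0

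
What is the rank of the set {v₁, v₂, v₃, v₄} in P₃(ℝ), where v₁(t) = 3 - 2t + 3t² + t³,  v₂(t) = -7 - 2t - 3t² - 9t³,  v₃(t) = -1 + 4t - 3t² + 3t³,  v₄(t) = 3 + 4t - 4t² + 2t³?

Pass to coordinate vectors with respect to the basis {1, t, …, t³}.
Put the 4×4 matrix [v₁|v₂|v₃|v₄] into echelon form.
There are 3 pivot columns, so rank = 3.

rank 3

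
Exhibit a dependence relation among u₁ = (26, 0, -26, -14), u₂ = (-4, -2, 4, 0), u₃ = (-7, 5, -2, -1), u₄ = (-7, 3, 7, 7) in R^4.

Row-reduce the matrix with u₁, u₂, u₃, u₄ as columns; the null space gives the coefficients.
A generator of the null space is (1, 3, 0, 2).

u₁ + 3u₂ + 2u₄ = 0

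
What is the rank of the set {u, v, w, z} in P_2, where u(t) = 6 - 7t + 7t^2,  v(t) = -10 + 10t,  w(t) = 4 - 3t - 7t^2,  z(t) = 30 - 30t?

Represent each element by its coordinate vector in ℝ³.
Apply Gaussian elimination to the matrix whose rows are u, v, w, z.
Reduction leaves 2 leading entries, giving rank 2.
(With 4 elements in a 3-dimensional space the rank is at most 3.)

rank 2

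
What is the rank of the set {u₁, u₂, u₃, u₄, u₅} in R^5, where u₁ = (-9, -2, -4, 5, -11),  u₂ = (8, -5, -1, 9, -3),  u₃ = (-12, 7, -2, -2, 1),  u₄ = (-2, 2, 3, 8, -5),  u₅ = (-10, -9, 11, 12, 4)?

Apply Gaussian elimination to the matrix whose rows are u₁, u₂, u₃, u₄, u₅.
The echelon form has 5 nonzero rows, so the rank is 5.

5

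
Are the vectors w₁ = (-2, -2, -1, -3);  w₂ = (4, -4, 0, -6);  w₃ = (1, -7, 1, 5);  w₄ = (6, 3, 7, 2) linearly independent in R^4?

linearly independent

Row-reduce the matrix whose columns are w₁, w₂, w₃, w₄.
The reduction yields 4 nonzero rows, so the rank is 4.
Since rank = 4 (the number of vectors), the set is linearly independent.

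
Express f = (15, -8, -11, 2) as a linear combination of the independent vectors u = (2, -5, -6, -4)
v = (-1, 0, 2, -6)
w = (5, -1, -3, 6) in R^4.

f = u + 2v + 3w

Set up the augmented matrix [u | v | w | f] and row-reduce.
Row-reducing the augmented matrix gives the unique coefficients (α₁, α₂, α₃) = (1, 2, 3).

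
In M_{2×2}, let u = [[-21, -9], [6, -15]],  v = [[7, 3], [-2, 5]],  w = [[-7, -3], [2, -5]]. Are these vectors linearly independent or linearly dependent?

Take coordinates with respect to the standard basis {E₁₁, E₁₂, E₂₁, E₂₂}.
Place the vectors as rows of a 3×4 matrix and reduce to echelon form.
The reduction yields 1 nonzero row, so the rank is 1.
Since rank 1 < 3, the set is linearly dependent.

linearly dependent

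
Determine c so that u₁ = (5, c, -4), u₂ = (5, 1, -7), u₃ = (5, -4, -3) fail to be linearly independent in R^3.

The vectors are dependent exactly when the determinant of the matrix with rows u₁, u₂, u₃ vanishes.
Expanding, det = -20*c - 55.
Solving -20*c - 55 = 0 yields c = -11/4.

c = -11/4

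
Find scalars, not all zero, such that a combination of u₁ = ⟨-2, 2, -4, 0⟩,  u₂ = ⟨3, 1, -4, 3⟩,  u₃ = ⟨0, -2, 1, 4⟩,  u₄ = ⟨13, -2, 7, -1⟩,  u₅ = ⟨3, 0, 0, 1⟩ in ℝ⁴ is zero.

2u₁ + u₃ + u₄ - 3u₅ = 0

Set up α₁u₁ + … + α₅u₅ = 0 and solve the homogeneous system.
The free variable yields coefficients (2, 0, 1, 1, -3) (any nonzero multiple also works).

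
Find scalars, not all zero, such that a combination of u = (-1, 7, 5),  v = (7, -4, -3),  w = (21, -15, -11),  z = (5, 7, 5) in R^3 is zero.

2u - 2v + w - z = 0

Set up α₁u + … + α₄z = 0 and solve the homogeneous system.
One solution (up to scaling) is (2, -2, 1, -1).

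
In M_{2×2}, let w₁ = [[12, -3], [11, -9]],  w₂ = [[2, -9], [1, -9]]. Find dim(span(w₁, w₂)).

2

Use coordinates relative to {E₁₁, E₁₂, E₂₁, E₂₂}.
Put the 4×2 matrix [w₁|w₂] into echelon form.
The echelon form has 2 nonzero rows, so the rank is 2.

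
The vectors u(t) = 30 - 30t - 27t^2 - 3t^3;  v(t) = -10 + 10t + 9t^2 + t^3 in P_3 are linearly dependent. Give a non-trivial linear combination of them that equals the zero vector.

u + 3v = 0

Take coordinates with respect to {1, t, …, t^3}.
Row-reduce the matrix with u, v as columns; the null space gives the coefficients.
The free variable yields coefficients (1, 3) (any nonzero multiple also works).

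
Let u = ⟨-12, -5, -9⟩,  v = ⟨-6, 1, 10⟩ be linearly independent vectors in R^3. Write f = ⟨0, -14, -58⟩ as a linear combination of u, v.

Since u, v are independent, the coefficients expressing f are uniquely determined by a linear system.
The system has the unique solution (a₁, a₂) = (2, -4).

f = 2u - 4v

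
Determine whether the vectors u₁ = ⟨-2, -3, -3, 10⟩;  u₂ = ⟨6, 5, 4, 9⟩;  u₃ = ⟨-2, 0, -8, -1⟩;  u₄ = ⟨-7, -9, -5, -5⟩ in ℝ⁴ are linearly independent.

linearly independent

Row-reduce the matrix whose columns are u₁, u₂, u₃, u₄.
The reduction yields 4 nonzero rows, so the rank is 4.
Since rank = 4 (the number of vectors), the set is linearly independent.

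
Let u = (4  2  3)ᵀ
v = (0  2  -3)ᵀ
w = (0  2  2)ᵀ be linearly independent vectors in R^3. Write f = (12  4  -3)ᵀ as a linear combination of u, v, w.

f = 3u + 2v - 3w

Solve the system with u, v, w as columns and f as the right-hand side.
Back-substitution yields (α₁, α₂, α₃) = (3, 2, -3).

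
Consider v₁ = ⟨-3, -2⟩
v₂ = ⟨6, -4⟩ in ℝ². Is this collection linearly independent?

The matrix [v₁|v₂] has determinant 24.
A nonzero determinant means the columns are linearly independent.

linearly independent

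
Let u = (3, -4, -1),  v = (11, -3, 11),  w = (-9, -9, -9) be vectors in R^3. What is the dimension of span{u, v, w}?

dim = 3

Put the 3×3 matrix [u|v|w] into echelon form.
Reduction leaves 3 leading entries, giving rank 3.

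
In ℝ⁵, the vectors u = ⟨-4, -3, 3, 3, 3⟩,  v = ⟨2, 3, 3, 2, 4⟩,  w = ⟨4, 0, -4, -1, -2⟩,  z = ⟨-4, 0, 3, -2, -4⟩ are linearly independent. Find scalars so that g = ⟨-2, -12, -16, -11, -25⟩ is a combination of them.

Since u, v, w, z are independent, the coefficients expressing g are uniquely determined by a linear system.
The system has the unique solution (c₁, …, c₄) = (1, -3, 4, 2).

g = u - 3v + 4w + 2z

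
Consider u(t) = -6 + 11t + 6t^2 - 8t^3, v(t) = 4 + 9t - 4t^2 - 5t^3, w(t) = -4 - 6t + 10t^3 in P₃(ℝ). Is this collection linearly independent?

Write each element as a coordinate vector in ℝ⁴ using {1, t, …, t^3}.
Row-reduce the matrix whose columns are u, v, w.
The reduction yields 3 nonzero rows, so the rank is 3.
Since rank = 3 (the number of vectors), the set is linearly independent.

linearly independent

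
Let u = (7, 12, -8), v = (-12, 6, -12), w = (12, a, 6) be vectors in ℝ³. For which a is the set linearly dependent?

a = 1/5

The vectors are dependent exactly when the determinant of the matrix with rows u, v, w vanishes.
The determinant works out to 180*a - 36.
Solving 180*a - 36 = 0 yields a = 1/5.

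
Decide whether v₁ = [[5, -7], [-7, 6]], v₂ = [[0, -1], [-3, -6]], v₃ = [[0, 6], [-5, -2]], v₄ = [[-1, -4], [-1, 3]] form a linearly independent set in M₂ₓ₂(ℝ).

linearly independent

Take coordinates with respect to the standard basis {E₁₁, E₁₂, E₂₁, E₂₂}.
Form the 4×4 matrix with these as columns; its determinant is 1587.
A nonzero determinant means the columns are linearly independent.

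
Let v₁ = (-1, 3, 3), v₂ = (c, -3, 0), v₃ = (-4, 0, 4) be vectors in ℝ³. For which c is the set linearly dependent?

Dependence holds iff the 3×3 matrix [v₁ v₂ v₃] is singular.
Expanding, det = -12*c - 24.
Setting this to zero gives c = -2.

c = -2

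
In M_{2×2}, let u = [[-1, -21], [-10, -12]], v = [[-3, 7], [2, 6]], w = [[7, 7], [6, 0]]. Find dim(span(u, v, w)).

dim = 2

Represent each element by its coordinate vector in ℝ⁴.
Row-reduce the 3×4 matrix with these as rows.
Reduction leaves 2 leading entries, giving rank 2.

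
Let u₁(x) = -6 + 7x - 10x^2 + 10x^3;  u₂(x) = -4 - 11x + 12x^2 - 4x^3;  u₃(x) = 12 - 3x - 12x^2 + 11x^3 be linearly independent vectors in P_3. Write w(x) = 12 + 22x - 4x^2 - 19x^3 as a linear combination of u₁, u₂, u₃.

Work in coordinates with respect to the standard basis {1, x, …, x^3}.
Write w = α₁u₁ + … + α₃u₃ and equate components.
Row-reducing the augmented matrix gives the unique coefficients (α₁, α₂, α₃) = (-2, -3, -1).

w = -2u₁ - 3u₂ - u₃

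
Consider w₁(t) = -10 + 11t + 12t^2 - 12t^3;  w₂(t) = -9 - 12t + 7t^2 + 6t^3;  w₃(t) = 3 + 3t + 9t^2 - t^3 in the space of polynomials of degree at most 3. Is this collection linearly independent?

Write each element as a coordinate vector in ℝ⁴ using {1, t, …, t^3}.
Row-reduce the matrix whose columns are w₁, w₂, w₃.
The reduction yields 3 nonzero rows, so the rank is 3.
Since rank = 3 (the number of vectors), the set is linearly independent.

linearly independent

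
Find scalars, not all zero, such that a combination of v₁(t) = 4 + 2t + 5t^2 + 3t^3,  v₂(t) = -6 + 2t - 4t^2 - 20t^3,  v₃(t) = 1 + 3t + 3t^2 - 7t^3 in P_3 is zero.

Take coordinates with respect to {1, t, …, t^3}.
Row-reduce the matrix with v₁, v₂, v₃ as columns; the null space gives the coefficients.
The free variable yields coefficients (2, 1, -2) (any nonzero multiple also works).

2v₁ + v₂ - 2v₃ = 0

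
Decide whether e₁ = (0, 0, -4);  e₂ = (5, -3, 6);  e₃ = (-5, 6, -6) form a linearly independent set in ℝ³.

The matrix [e₁|e₂|e₃] has determinant -60.
A nonzero determinant means the columns are linearly independent.

linearly independent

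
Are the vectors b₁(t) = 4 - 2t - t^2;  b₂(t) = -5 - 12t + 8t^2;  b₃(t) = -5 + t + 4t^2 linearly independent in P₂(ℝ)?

linearly independent

Take coordinates with respect to the standard basis {1, t, t^2}.
The matrix [b₁|b₂|b₃] has determinant -119.
A nonzero determinant means the columns are linearly independent.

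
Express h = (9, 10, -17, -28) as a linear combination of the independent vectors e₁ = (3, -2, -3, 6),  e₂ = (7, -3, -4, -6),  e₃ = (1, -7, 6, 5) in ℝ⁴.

Write h = α₁e₁ + … + α₃e₃ and equate components.
Row-reducing the augmented matrix gives the unique coefficients (α₁, α₂, α₃) = (-1, 2, -2).

h = -e₁ + 2e₂ - 2e₃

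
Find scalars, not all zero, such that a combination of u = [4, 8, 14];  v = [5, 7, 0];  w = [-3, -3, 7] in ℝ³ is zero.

Solve the homogeneous system with u, v, w as columns by row-reducing the coefficient matrix.
A generator of the null space is (1, -2, -2).

u - 2v - 2w = 0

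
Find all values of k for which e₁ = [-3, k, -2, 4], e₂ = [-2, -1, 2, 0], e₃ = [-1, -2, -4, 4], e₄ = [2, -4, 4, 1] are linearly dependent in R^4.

k = -3

Place the vectors as rows of a 4×4 matrix; dependence ⇔ determinant zero.
Cofactor expansion gives det = -58*k - 174.
Solving -58*k - 174 = 0 yields k = -3.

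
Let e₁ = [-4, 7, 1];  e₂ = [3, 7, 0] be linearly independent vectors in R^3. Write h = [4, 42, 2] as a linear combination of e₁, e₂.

Set up the augmented matrix [e₁ | e₂ | h] and row-reduce.
The system has the unique solution (a₁, a₂) = (2, 4).

h = 2e₁ + 4e₂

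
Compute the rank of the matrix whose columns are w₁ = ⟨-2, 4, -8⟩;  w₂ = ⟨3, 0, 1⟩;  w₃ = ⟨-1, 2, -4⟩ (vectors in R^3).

Row-reduce the 3×3 matrix with these as rows.
Reduction leaves 2 leading entries, giving rank 2.

rank 2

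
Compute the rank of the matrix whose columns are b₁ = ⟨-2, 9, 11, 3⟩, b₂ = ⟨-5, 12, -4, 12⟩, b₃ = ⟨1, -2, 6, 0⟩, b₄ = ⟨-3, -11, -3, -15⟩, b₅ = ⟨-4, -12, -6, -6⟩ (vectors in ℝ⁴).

Put the 4×5 matrix [b₁|b₂|b₃|b₄|b₅] into echelon form.
Reduction leaves 4 leading entries, giving rank 4.
(With 5 elements in a 4-dimensional space the rank is at most 4.)

rank 4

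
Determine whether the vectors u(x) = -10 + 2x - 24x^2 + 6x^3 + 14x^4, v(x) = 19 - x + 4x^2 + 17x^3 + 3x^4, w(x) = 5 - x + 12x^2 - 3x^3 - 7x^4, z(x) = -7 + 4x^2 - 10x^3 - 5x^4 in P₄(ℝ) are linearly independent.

linearly dependent

Write each element as a coordinate vector in ℝ⁵ using {1, x, …, x^4}.
One vector is a scalar multiple of another, so the set is dependent.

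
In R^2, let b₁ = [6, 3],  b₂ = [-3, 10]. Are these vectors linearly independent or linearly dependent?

Row-reduce the matrix whose columns are b₁, b₂.
The reduction yields 2 nonzero rows, so the rank is 2.
Since rank = 2 (the number of vectors), the set is linearly independent.

linearly independent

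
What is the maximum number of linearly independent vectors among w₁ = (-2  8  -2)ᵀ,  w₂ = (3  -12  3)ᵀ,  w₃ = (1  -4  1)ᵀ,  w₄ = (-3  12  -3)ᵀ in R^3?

Apply Gaussian elimination to the matrix whose rows are w₁, w₂, w₃, w₄.
Exactly 1 pivot survives; hence the rank is 1.
(With 4 elements in a 3-dimensional space the rank is at most 3.)

1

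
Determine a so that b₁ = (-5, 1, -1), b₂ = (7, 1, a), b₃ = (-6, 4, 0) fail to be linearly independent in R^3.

Place the vectors as rows of a 3×3 matrix; dependence ⇔ determinant zero.
Cofactor expansion gives det = 14*a - 34.
Setting this to zero gives a = 17/7.

a = 17/7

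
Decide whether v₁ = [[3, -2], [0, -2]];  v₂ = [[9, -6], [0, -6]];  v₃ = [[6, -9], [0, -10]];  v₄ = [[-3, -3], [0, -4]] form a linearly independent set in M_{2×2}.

Write each element as a coordinate vector in ℝ⁴ using {E₁₁, E₁₂, E₂₁, E₂₂}.
One vector is a scalar multiple of another, so the set is dependent.

linearly dependent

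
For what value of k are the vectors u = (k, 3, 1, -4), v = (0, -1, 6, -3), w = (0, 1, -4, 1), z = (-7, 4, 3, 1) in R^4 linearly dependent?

k = -21/8

The vectors are dependent exactly when the determinant of the matrix with rows u, v, w, z vanishes.
The determinant works out to -32*k - 84.
This vanishes exactly when k = -21/8.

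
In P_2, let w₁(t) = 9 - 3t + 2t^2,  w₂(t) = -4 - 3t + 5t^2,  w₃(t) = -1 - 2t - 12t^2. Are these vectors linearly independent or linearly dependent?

linearly independent

Write each element as a coordinate vector in ℝ³ using {1, t, t^2}.
Place the vectors as rows of a 3×3 matrix and reduce to echelon form.
The reduction yields 3 nonzero rows, so the rank is 3.
Since rank = 3 (the number of vectors), the set is linearly independent.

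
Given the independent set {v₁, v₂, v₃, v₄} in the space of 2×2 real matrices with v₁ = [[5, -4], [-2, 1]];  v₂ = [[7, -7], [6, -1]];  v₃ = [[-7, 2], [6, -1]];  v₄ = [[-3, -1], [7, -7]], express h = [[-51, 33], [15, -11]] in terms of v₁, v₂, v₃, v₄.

h = -4v₁ - 2v₂ + 2v₃ + v₄

Identify each element with its coordinate vector in ℝ⁴ via {E₁₁, E₁₂, E₂₁, E₂₂}.
Set up the augmented matrix [v₁ | v₂ | v₃ | v₄ | h] and row-reduce.
The system has the unique solution (α₁, …, α₄) = (-4, -2, 2, 1).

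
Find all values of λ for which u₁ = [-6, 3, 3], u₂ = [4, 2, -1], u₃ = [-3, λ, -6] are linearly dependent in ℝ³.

λ = -57/2

Dependence holds iff the 3×3 matrix [u₁ u₂ u₃] is singular.
Expanding, det = 6*λ + 171.
Solving 6*λ + 171 = 0 yields λ = -57/2.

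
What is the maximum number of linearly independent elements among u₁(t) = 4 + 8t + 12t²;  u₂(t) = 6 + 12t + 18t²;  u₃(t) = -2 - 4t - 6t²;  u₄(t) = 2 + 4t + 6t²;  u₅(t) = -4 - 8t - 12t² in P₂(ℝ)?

1

Represent each element by its coordinate vector in ℝ³.
Form the matrix with u₁, u₂, u₃, u₄, u₅ as columns and reduce.
There is 1 pivot column, so rank = 1.
(With 5 elements in a 3-dimensional space the rank is at most 3.)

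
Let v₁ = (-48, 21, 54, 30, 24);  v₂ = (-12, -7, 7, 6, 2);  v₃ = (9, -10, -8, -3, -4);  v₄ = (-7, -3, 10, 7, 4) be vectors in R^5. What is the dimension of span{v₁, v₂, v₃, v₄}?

Form the matrix with v₁, v₂, v₃, v₄ as columns and reduce.
There are 3 pivot columns, so rank = 3.

dim = 3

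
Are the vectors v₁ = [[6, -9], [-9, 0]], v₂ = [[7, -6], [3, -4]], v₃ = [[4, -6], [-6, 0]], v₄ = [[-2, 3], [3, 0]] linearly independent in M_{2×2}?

linearly dependent

Take coordinates with respect to the standard basis {E₁₁, E₁₂, E₂₁, E₂₂}.
The matrix [v₁|v₂|v₃|v₄] has determinant 0.
A zero determinant means the columns are linearly dependent.
Indeed 2v₁ - 3v₃ = 0.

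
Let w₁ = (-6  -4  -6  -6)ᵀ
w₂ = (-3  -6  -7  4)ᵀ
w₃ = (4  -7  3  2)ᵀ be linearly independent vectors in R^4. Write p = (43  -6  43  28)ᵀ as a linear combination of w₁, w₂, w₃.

Since w₁, w₂, w₃ are independent, the coefficients expressing p are uniquely determined by a linear system.
Back-substitution yields (c₁, c₂, c₃) = (-4, -1, 4).

p = -4w₁ - w₂ + 4w₃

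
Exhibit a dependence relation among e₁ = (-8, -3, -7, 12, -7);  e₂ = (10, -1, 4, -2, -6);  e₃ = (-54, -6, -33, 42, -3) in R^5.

Write the vectors as columns of a matrix and find a nonzero vector in its null space.
One solution (up to scaling) is (3, -3, -1).

3e₁ - 3e₂ - e₃ = 0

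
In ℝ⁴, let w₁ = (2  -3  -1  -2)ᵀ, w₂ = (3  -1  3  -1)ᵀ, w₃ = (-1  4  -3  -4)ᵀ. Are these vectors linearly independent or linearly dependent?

linearly independent

Row-reduce the matrix whose columns are w₁, w₂, w₃.
The reduction yields 3 nonzero rows, so the rank is 3.
Since rank = 3 (the number of vectors), the set is linearly independent.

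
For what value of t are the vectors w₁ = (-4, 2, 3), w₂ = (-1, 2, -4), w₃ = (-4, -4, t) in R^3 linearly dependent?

t = 22

Dependence holds iff the 3×3 matrix [w₁ w₂ w₃] is singular.
Expanding, det = 132 - 6*t.
This vanishes exactly when t = 22.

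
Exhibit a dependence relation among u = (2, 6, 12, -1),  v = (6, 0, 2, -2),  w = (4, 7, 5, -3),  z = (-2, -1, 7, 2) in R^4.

Write the vectors as columns of a matrix and find a nonzero vector in its null space.
The free variable yields coefficients (1, 0, -1, -1) (any nonzero multiple also works).

u - w - z = 0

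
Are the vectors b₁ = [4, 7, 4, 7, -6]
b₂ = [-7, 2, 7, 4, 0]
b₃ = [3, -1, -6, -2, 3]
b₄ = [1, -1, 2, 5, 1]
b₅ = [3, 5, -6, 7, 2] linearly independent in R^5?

Form the 5×5 matrix with these as columns; its determinant is 4243.
A nonzero determinant means the columns are linearly independent.

linearly independent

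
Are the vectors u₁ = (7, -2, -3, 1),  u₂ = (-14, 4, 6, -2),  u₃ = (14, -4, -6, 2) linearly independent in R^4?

linearly dependent

Place the vectors as rows of a 3×4 matrix and reduce to echelon form.
The reduction yields 1 nonzero row, so the rank is 1.
Since rank 1 < 3, the set is linearly dependent.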